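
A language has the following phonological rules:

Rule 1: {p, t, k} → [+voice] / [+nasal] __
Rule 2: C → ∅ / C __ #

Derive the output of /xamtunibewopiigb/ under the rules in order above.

Rule 1 (post-nasal voicing): /t/ is a voiceless stop immediately after the nasal /m/, so it voices to [d]. /xamtunibewopiigb/ → xamdunibewopiigb.
Rule 2 (final cluster simplification): /b/ is the second consonant of a word-final cluster /gb/, so it deletes. /xamdunibewopiigb/ → xamdunibewopiig.

xamdunibewopiig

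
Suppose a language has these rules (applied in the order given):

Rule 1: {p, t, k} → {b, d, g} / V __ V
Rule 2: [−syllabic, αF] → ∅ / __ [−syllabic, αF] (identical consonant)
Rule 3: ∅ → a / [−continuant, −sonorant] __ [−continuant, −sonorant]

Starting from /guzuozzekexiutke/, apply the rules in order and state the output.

guzuozegexiutake

Rule 1 (intervocalic voicing): /k/ is a voiceless stop between vowels /e/ and /e/, so it voices to [g]. /guzuozzekexiutke/ → guzuozzegexiutke.
Rule 2 (degemination): /zz/ is a geminate; the first /z/ deletes. /guzuozzegexiutke/ → guzuozegexiutke.
Rule 3 (stop-cluster a-epenthesis): /t/ and /k/ form a stop–stop cluster, so [a] is inserted between them. /guzuozegexiutke/ → guzuozegexiutake.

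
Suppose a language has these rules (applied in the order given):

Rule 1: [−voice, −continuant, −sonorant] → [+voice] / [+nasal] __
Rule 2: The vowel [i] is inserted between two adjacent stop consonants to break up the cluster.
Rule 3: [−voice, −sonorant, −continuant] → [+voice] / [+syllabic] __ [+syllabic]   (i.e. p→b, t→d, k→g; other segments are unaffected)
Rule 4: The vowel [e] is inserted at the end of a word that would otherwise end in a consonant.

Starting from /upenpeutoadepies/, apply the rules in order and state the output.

Rule 1 (post-nasal voicing): /p/ is a voiceless stop immediately after the nasal /n/, so it voices to [b]. /upenpeutoadepies/ → upenbeutoadepies.
Rule 2 (stop-cluster i-epenthesis): no segment meets the environment; /upenbeutoadepies/ is unchanged.
Rule 3 (intervocalic voicing): /p/ is a voiceless stop between vowels /u/ and /e/, so it voices to [b]. /t/ is a voiceless stop between vowels /u/ and /o/, so it voices to [d]. /p/ is a voiceless stop between vowels /e/ and /i/, so it voices to [b]. /upenbeutoadepies/ → ubenbeudoadebies.
Rule 4 (final e-epenthesis): the form ends in the consonant /s/, so [e] is inserted word-finally. /ubenbeudoadebies/ → ubenbeudoadebiese.

ubenbeudoadebiese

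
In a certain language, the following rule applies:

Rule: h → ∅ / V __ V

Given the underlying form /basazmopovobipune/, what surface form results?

No segment of /basazmopovobipune/ meets the structural description of the rule, so the form surfaces unchanged.

basazmopovobipune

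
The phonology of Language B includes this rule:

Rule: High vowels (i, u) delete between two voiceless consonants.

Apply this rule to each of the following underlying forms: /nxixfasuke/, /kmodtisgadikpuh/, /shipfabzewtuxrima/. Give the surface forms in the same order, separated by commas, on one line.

nxxfaske, kmodtsgadikph, shpfabzewtxrima

/nxixfasuke/: /i/ is a high vowel flanked by voiceless consonants /x/ and /x/, so it deletes. /u/ is a high vowel flanked by voiceless consonants /s/ and /k/, so it deletes. → [nxxfaske].
/kmodtisgadikpuh/: /i/ is a high vowel flanked by voiceless consonants /t/ and /s/, so it deletes. /u/ is a high vowel flanked by voiceless consonants /p/ and /h/, so it deletes. → [kmodtsgadikph].
/shipfabzewtuxrima/: /i/ is a high vowel flanked by voiceless consonants /h/ and /p/, so it deletes. /u/ is a high vowel flanked by voiceless consonants /t/ and /x/, so it deletes. → [shpfabzewtxrima].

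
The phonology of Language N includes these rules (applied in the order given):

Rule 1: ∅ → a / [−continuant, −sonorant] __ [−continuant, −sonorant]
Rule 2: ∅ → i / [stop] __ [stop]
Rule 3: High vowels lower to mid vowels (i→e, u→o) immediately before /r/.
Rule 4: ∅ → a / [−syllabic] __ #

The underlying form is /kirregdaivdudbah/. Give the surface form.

Rule 1 (stop-cluster a-epenthesis): /g/ and /d/ form a stop–stop cluster, so [a] is inserted between them. /d/ and /b/ form a stop–stop cluster, so [a] is inserted between them. /kirregdaivdudbah/ → kirregadaivdudabah.
Rule 2 (stop-cluster i-epenthesis): no segment meets the environment; /kirregadaivdudabah/ is unchanged.
Rule 3 (pre-rhotic lowering): /i/ is a high vowel immediately before /r/, so it lowers to [e]. /kirregadaivdudabah/ → kerregadaivdudabah.
Rule 4 (final a-epenthesis): the form ends in the consonant /h/, so [a] is inserted word-finally. /kerregadaivdudabah/ → kerregadaivdudabaha.

kerregadaivdudabaha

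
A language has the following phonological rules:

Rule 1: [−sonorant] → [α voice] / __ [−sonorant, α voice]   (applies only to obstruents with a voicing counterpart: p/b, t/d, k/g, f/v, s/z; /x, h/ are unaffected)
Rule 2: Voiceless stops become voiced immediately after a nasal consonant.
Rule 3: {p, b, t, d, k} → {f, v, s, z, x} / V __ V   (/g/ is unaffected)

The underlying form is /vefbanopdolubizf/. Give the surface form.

Rule 1 (regressive voicing assimilation): /f/ precedes the voiced obstruent /b/, so it voices to [v] by assimilation. /p/ precedes the voiced obstruent /d/, so it voices to [b] by assimilation. /z/ precedes the voiceless obstruent /f/, so it devoices to [s] by assimilation. /vefbanopdolubizf/ → vevbanobdolubisf.
Rule 2 (post-nasal voicing): no segment meets the environment; /vevbanobdolubisf/ is unchanged.
Rule 3 (intervocalic spirantization): /b/ is a stop between vowels /u/ and /i/, so it spirantizes to the fricative [v]. /vevbanobdolubisf/ → vevbanobdoluvisf.

vevbanobdoluvisf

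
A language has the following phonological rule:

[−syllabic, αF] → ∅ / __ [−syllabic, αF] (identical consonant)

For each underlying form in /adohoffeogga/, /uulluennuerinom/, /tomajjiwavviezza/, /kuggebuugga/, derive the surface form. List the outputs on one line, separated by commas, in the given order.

/adohoffeogga/: /ff/ is a geminate; the first /f/ deletes. /gg/ is a geminate; the first /g/ deletes. → [adohofeoga].
/uulluennuerinom/: /ll/ is a geminate; the first /l/ deletes. /nn/ is a geminate; the first /n/ deletes. → [uuluenuerinom].
/tomajjiwavviezza/: /jj/ is a geminate; the first /j/ deletes. /vv/ is a geminate; the first /v/ deletes. /zz/ is a geminate; the first /z/ deletes. → [tomajiwavieza].
/kuggebuugga/: /gg/ is a geminate; the first /g/ deletes. /gg/ is a geminate; the first /g/ deletes. → [kugebuuga].

adohofeoga, uuluenuerinom, tomajiwavieza, kugebuuga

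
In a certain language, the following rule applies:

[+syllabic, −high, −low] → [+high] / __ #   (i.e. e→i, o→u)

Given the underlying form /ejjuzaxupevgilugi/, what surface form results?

No segment of /ejjuzaxupevgilugi/ meets the structural description of the rule, so the form surfaces unchanged.

ejjuzaxupevgilugi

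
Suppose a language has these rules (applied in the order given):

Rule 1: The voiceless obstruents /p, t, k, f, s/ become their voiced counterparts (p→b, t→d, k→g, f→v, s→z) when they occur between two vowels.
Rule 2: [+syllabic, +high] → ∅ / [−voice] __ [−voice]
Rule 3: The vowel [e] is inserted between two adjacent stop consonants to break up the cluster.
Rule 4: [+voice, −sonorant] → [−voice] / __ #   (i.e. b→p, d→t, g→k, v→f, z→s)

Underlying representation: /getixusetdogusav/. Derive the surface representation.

Rule 1 (intervocalic voicing): /t/ is a voiceless obstruent between vowels /e/ and /i/, so it voices to [d]. /s/ is a voiceless obstruent between vowels /u/ and /e/, so it voices to [z]. /s/ is a voiceless obstruent between vowels /u/ and /a/, so it voices to [z]. /getixusetdogusav/ → gedixuzetdoguzav.
Rule 2 (high vowel syncope): no segment meets the environment; /gedixuzetdoguzav/ is unchanged.
Rule 3 (stop-cluster e-epenthesis): /t/ and /d/ form a stop–stop cluster, so [e] is inserted between them. /gedixuzetdoguzav/ → gedixuzetedoguzav.
Rule 4 (final devoicing): /v/ is a voiced obstruent in word-final position, so it devoices to [f]. /gedixuzetedoguzav/ → gedixuzetedoguzaf.

gedixuzetedoguzaf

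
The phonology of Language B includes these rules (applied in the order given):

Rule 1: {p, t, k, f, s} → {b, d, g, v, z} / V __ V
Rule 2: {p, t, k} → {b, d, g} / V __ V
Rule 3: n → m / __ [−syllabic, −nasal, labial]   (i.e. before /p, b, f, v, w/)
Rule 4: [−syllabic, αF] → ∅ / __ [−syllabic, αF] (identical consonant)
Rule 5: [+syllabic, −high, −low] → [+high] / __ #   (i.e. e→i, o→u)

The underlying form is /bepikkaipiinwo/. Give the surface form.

bebikaibiimwu

Rule 1 (intervocalic voicing): /p/ is a voiceless obstruent between vowels /e/ and /i/, so it voices to [b]. /p/ is a voiceless obstruent between vowels /i/ and /i/, so it voices to [b]. /bepikkaipiinwo/ → bebikkaibiinwo.
Rule 2 (intervocalic voicing): no segment meets the environment; /bebikkaibiinwo/ is unchanged.
Rule 3 (nasal place assimilation): /n/ precedes the labial consonant /w/, so it assimilates in place to [m]. /bebikkaibiinwo/ → bebikkaibiimwo.
Rule 4 (degemination): /kk/ is a geminate; the first /k/ deletes. /bebikkaibiimwo/ → bebikaibiimwo.
Rule 5 (final vowel raising): /o/ is a mid vowel in word-final position, so it raises to [u]. /bebikaibiimwo/ → bebikaibiimwu.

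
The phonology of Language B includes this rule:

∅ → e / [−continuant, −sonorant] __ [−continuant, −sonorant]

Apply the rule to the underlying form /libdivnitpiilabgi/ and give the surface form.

/b/ and /d/ form a stop–stop cluster, so [e] is inserted between them.
/t/ and /p/ form a stop–stop cluster, so [e] is inserted between them.
/b/ and /g/ form a stop–stop cluster, so [e] is inserted between them.
Surface form: [libedivnitepiilabegi].

libedivnitepiilabegi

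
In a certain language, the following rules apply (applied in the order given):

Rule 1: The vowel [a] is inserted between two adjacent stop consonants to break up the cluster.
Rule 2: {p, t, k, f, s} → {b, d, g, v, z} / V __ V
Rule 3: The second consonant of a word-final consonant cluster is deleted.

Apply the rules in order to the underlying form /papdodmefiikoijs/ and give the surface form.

Rule 1 (stop-cluster a-epenthesis): /p/ and /d/ form a stop–stop cluster, so [a] is inserted between them. /papdodmefiikoijs/ → papadodmefiikoijs.
Rule 2 (intervocalic voicing): /p/ is a voiceless obstruent between vowels /a/ and /a/, so it voices to [b]. /f/ is a voiceless obstruent between vowels /e/ and /i/, so it voices to [v]. /k/ is a voiceless obstruent between vowels /i/ and /o/, so it voices to [g]. /papadodmefiikoijs/ → pabadodmeviigoijs.
Rule 3 (final cluster simplification): /s/ is the second consonant of a word-final cluster /js/, so it deletes. /pabadodmeviigoijs/ → pabadodmeviigoij.

pabadodmeviigoij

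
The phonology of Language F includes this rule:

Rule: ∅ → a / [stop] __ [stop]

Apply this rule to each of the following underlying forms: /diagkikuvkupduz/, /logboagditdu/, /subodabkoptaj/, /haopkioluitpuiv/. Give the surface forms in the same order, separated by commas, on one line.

diagakikuvkupaduz, logaboagaditadu, subodabakopataj, haopakioluitapuiv

/diagkikuvkupduz/: /g/ and /k/ form a stop–stop cluster, so [a] is inserted between them. /p/ and /d/ form a stop–stop cluster, so [a] is inserted between them. → [diagakikuvkupaduz].
/logboagditdu/: /g/ and /b/ form a stop–stop cluster, so [a] is inserted between them. /g/ and /d/ form a stop–stop cluster, so [a] is inserted between them. /t/ and /d/ form a stop–stop cluster, so [a] is inserted between them. → [logaboagaditadu].
/subodabkoptaj/: /b/ and /k/ form a stop–stop cluster, so [a] is inserted between them. /p/ and /t/ form a stop–stop cluster, so [a] is inserted between them. → [subodabakopataj].
/haopkioluitpuiv/: /p/ and /k/ form a stop–stop cluster, so [a] is inserted between them. /t/ and /p/ form a stop–stop cluster, so [a] is inserted between them. → [haopakioluitapuiv].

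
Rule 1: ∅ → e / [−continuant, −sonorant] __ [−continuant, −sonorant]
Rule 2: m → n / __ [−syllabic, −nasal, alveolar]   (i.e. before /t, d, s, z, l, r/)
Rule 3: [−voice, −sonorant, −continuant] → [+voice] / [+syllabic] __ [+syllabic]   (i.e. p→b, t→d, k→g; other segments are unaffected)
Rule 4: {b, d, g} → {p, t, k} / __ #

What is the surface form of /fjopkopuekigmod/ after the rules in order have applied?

Rule 1 (stop-cluster e-epenthesis): /p/ and /k/ form a stop–stop cluster, so [e] is inserted between them. /fjopkopuekigmod/ → fjopekopuekigmod.
Rule 2 (nasal place assimilation): no segment meets the environment; /fjopekopuekigmod/ is unchanged.
Rule 3 (intervocalic voicing): /p/ is a voiceless stop between vowels /o/ and /e/, so it voices to [b]. /k/ is a voiceless stop between vowels /e/ and /o/, so it voices to [g]. /p/ is a voiceless stop between vowels /o/ and /u/, so it voices to [b]. /k/ is a voiceless stop between vowels /e/ and /i/, so it voices to [g]. /fjopekopuekigmod/ → fjobegobuegigmod.
Rule 4 (final devoicing): /d/ is a voiced stop in word-final position, so it devoices to [t]. /fjobegobuegigmod/ → fjobegobuegigmot.

fjobegobuegigmot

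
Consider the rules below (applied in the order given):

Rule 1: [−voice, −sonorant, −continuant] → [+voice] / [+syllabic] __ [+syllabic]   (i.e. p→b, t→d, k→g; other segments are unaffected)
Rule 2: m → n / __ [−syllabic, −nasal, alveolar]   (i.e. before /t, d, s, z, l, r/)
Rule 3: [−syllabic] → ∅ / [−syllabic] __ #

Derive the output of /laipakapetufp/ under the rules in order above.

laibagabeduf

Rule 1 (intervocalic voicing): /p/ is a voiceless stop between vowels /i/ and /a/, so it voices to [b]. /k/ is a voiceless stop between vowels /a/ and /a/, so it voices to [g]. /p/ is a voiceless stop between vowels /a/ and /e/, so it voices to [b]. /t/ is a voiceless stop between vowels /e/ and /u/, so it voices to [d]. /laipakapetufp/ → laibagabedufp.
Rule 2 (nasal place assimilation): no segment meets the environment; /laibagabedufp/ is unchanged.
Rule 3 (final cluster simplification): /p/ is the second consonant of a word-final cluster /fp/, so it deletes. /laibagabedufp/ → laibagabeduf.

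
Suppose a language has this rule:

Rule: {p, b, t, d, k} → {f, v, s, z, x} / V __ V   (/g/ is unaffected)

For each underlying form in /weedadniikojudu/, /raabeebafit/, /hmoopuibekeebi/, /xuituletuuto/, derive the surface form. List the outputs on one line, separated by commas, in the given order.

/weedadniikojudu/: /d/ is a stop between vowels /e/ and /a/, so it spirantizes to the fricative [z]. /k/ is a stop between vowels /i/ and /o/, so it spirantizes to the fricative [x]. /d/ is a stop between vowels /u/ and /u/, so it spirantizes to the fricative [z]. → [weezadniixojuzu].
/raabeebafit/: /b/ is a stop between vowels /a/ and /e/, so it spirantizes to the fricative [v]. /b/ is a stop between vowels /e/ and /a/, so it spirantizes to the fricative [v]. → [raaveevafit].
/hmoopuibekeebi/: /p/ is a stop between vowels /o/ and /u/, so it spirantizes to the fricative [f]. /b/ is a stop between vowels /i/ and /e/, so it spirantizes to the fricative [v]. /k/ is a stop between vowels /e/ and /e/, so it spirantizes to the fricative [x]. /b/ is a stop between vowels /e/ and /i/, so it spirantizes to the fricative [v]. → [hmoofuivexeevi].
/xuituletuuto/: /t/ is a stop between vowels /i/ and /u/, so it spirantizes to the fricative [s]. /t/ is a stop between vowels /e/ and /u/, so it spirantizes to the fricative [s]. /t/ is a stop between vowels /u/ and /o/, so it spirantizes to the fricative [s]. → [xuisulesuuso].

weezadniixojuzu, raaveevafit, hmoofuivexeevi, xuisulesuuso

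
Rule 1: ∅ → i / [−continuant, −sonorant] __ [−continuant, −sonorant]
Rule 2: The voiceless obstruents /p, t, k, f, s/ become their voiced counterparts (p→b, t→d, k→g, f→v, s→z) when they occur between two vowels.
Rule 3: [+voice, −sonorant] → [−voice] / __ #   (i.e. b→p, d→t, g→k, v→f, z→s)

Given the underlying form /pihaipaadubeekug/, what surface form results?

pihaibaadubeeguk

Rule 1 (stop-cluster i-epenthesis): no segment meets the environment; /pihaipaadubeekug/ is unchanged.
Rule 2 (intervocalic voicing): /p/ is a voiceless obstruent between vowels /i/ and /a/, so it voices to [b]. /k/ is a voiceless obstruent between vowels /e/ and /u/, so it voices to [g]. /pihaipaadubeekug/ → pihaibaadubeegug.
Rule 3 (final devoicing): /g/ is a voiced obstruent in word-final position, so it devoices to [k]. /pihaibaadubeegug/ → pihaibaadubeeguk.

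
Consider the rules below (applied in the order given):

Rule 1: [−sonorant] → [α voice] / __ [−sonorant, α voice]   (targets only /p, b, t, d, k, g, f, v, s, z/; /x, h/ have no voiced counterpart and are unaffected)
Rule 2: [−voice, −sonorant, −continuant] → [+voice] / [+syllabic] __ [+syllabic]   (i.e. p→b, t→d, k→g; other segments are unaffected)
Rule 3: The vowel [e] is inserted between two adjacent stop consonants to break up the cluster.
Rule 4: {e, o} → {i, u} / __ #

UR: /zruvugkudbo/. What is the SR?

Rule 1 (regressive voicing assimilation): /g/ precedes the voiceless obstruent /k/, so it devoices to [k] by assimilation. /zruvugkudbo/ → zruvukkudbo.
Rule 2 (intervocalic voicing): no segment meets the environment; /zruvukkudbo/ is unchanged.
Rule 3 (stop-cluster e-epenthesis): /k/ and /k/ form a stop–stop cluster, so [e] is inserted between them. /d/ and /b/ form a stop–stop cluster, so [e] is inserted between them. /zruvukkudbo/ → zruvukekudebo.
Rule 4 (final vowel raising): /o/ is a mid vowel in word-final position, so it raises to [u]. /zruvukekudebo/ → zruvukekudebu.

zruvukekudebu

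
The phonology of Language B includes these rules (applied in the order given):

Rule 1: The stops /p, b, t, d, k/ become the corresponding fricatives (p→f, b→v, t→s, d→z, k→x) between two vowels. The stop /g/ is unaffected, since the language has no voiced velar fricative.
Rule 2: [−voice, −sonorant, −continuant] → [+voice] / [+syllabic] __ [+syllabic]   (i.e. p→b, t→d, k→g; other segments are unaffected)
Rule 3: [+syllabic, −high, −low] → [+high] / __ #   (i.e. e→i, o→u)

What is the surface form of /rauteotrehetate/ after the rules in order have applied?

Rule 1 (intervocalic spirantization): /t/ is a stop between vowels /u/ and /e/, so it spirantizes to the fricative [s]. /t/ is a stop between vowels /e/ and /a/, so it spirantizes to the fricative [s]. /t/ is a stop between vowels /a/ and /e/, so it spirantizes to the fricative [s]. /rauteotrehetate/ → rauseotrehesase.
Rule 2 (intervocalic voicing): no segment meets the environment; /rauseotrehesase/ is unchanged.
Rule 3 (final vowel raising): /e/ is a mid vowel in word-final position, so it raises to [i]. /rauseotrehesase/ → rauseotrehesasi.

rauseotrehesasi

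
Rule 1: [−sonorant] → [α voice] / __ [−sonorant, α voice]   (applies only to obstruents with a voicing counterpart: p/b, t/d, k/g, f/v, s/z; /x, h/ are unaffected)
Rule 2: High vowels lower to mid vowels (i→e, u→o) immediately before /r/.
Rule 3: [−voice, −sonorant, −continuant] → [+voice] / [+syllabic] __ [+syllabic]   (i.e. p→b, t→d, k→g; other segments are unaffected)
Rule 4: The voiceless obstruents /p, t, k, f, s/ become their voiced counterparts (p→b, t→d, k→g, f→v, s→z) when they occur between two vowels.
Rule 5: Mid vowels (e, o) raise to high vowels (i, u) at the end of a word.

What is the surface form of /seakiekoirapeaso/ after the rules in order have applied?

seagiegoerabeazu

Rule 1 (regressive voicing assimilation): no segment meets the environment; /seakiekoirapeaso/ is unchanged.
Rule 2 (pre-rhotic lowering): /i/ is a high vowel immediately before /r/, so it lowers to [e]. /seakiekoirapeaso/ → seakiekoerapeaso.
Rule 3 (intervocalic voicing): /k/ is a voiceless stop between vowels /a/ and /i/, so it voices to [g]. /k/ is a voiceless stop between vowels /e/ and /o/, so it voices to [g]. /p/ is a voiceless stop between vowels /a/ and /e/, so it voices to [b]. /seakiekoerapeaso/ → seagiegoerabeaso.
Rule 4 (intervocalic voicing): /s/ is a voiceless obstruent between vowels /a/ and /o/, so it voices to [z]. /seagiegoerabeaso/ → seagiegoerabeazo.
Rule 5 (final vowel raising): /o/ is a mid vowel in word-final position, so it raises to [u]. /seagiegoerabeazo/ → seagiegoerabeazu.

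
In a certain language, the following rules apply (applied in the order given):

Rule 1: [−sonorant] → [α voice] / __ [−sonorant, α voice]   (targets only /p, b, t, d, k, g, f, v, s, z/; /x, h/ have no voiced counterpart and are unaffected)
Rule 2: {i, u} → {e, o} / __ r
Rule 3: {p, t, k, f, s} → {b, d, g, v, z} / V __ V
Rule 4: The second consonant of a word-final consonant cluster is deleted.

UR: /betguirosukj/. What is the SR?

Rule 1 (regressive voicing assimilation): /t/ precedes the voiced obstruent /g/, so it voices to [d] by assimilation. /betguirosukj/ → bedguirosukj.
Rule 2 (pre-rhotic lowering): /i/ is a high vowel immediately before /r/, so it lowers to [e]. /bedguirosukj/ → bedguerosukj.
Rule 3 (intervocalic voicing): /s/ is a voiceless obstruent between vowels /o/ and /u/, so it voices to [z]. /bedguerosukj/ → bedguerozukj.
Rule 4 (final cluster simplification): /j/ is the second consonant of a word-final cluster /kj/, so it deletes. /bedguerozukj/ → bedguerozuk.

bedguerozuk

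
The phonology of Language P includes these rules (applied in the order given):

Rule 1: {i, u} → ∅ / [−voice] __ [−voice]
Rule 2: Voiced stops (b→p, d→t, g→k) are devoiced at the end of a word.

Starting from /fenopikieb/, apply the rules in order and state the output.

Rule 1 (high vowel syncope): /i/ is a high vowel flanked by voiceless consonants /p/ and /k/, so it deletes. /fenopikieb/ → fenopkieb.
Rule 2 (final devoicing): /b/ is a voiced stop in word-final position, so it devoices to [p]. /fenopkieb/ → fenopkiep.

fenopkiep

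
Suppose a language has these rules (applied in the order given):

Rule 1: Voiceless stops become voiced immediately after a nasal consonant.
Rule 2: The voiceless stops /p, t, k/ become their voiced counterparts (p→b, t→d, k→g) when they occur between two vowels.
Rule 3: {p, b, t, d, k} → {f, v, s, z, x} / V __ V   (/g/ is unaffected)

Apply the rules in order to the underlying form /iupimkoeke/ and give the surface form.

Rule 1 (post-nasal voicing): /k/ is a voiceless stop immediately after the nasal /m/, so it voices to [g]. /iupimkoeke/ → iupimgoeke.
Rule 2 (intervocalic voicing): /p/ is a voiceless stop between vowels /u/ and /i/, so it voices to [b]. /k/ is a voiceless stop between vowels /e/ and /e/, so it voices to [g]. /iupimgoeke/ → iubimgoege.
Rule 3 (intervocalic spirantization): /b/ is a stop between vowels /u/ and /i/, so it spirantizes to the fricative [v]. /iubimgoege/ → iuvimgoege.

iuvimgoege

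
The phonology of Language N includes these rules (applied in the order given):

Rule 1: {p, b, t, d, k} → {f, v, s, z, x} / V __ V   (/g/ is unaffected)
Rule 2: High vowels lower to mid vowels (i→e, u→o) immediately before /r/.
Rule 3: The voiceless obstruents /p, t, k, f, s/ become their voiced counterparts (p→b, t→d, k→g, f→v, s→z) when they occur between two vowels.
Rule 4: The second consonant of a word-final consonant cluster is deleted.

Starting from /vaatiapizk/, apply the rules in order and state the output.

vaaziaviz

Rule 1 (intervocalic spirantization): /t/ is a stop between vowels /a/ and /i/, so it spirantizes to the fricative [s]. /p/ is a stop between vowels /a/ and /i/, so it spirantizes to the fricative [f]. /vaatiapizk/ → vaasiafizk.
Rule 2 (pre-rhotic lowering): no segment meets the environment; /vaasiafizk/ is unchanged.
Rule 3 (intervocalic voicing): /s/ is a voiceless obstruent between vowels /a/ and /i/, so it voices to [z]. /f/ is a voiceless obstruent between vowels /a/ and /i/, so it voices to [v]. /vaasiafizk/ → vaaziavizk.
Rule 4 (final cluster simplification): /k/ is the second consonant of a word-final cluster /zk/, so it deletes. /vaaziavizk/ → vaaziaviz.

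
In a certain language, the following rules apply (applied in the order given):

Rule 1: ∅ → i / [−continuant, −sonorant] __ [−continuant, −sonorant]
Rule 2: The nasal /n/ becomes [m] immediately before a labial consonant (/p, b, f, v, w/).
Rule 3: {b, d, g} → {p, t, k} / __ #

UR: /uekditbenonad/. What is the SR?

Rule 1 (stop-cluster i-epenthesis): /k/ and /d/ form a stop–stop cluster, so [i] is inserted between them. /t/ and /b/ form a stop–stop cluster, so [i] is inserted between them. /uekditbenonad/ → uekiditibenonad.
Rule 2 (nasal place assimilation): no segment meets the environment; /uekiditibenonad/ is unchanged.
Rule 3 (final devoicing): /d/ is a voiced stop in word-final position, so it devoices to [t]. /uekiditibenonad/ → uekiditibenonat.

uekiditibenonat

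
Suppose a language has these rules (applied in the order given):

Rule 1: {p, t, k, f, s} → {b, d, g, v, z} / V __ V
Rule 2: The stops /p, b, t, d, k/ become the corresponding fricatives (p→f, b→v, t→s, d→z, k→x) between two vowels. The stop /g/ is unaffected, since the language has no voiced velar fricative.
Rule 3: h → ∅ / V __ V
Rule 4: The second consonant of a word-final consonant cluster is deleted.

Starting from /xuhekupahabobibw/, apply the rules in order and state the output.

xueguvaavovib

Rule 1 (intervocalic voicing): /k/ is a voiceless obstruent between vowels /e/ and /u/, so it voices to [g]. /p/ is a voiceless obstruent between vowels /u/ and /a/, so it voices to [b]. /xuhekupahabobibw/ → xuhegubahabobibw.
Rule 2 (intervocalic spirantization): /b/ is a stop between vowels /u/ and /a/, so it spirantizes to the fricative [v]. /b/ is a stop between vowels /a/ and /o/, so it spirantizes to the fricative [v]. /b/ is a stop between vowels /o/ and /i/, so it spirantizes to the fricative [v]. /xuhegubahabobibw/ → xuheguvahavovibw.
Rule 3 (intervocalic h-deletion): /h/ occurs between vowels /u/ and /e/, so it deletes. /h/ occurs between vowels /a/ and /a/, so it deletes. /xuheguvahavovibw/ → xueguvaavovibw.
Rule 4 (final cluster simplification): /w/ is the second consonant of a word-final cluster /bw/, so it deletes. /xueguvaavovibw/ → xueguvaavovib.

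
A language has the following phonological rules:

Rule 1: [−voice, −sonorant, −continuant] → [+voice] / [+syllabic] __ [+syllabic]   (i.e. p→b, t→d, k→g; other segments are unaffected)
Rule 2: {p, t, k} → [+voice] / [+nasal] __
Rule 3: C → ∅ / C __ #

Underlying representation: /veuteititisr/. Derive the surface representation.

veudeididis

Rule 1 (intervocalic voicing): /t/ is a voiceless stop between vowels /u/ and /e/, so it voices to [d]. /t/ is a voiceless stop between vowels /i/ and /i/, so it voices to [d]. /t/ is a voiceless stop between vowels /i/ and /i/, so it voices to [d]. /veuteititisr/ → veudeididisr.
Rule 2 (post-nasal voicing): no segment meets the environment; /veudeididisr/ is unchanged.
Rule 3 (final cluster simplification): /r/ is the second consonant of a word-final cluster /sr/, so it deletes. /veudeididisr/ → veudeididis.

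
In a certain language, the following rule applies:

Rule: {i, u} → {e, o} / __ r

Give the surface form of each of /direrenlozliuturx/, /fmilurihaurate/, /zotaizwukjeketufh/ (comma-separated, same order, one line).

/direrenlozliuturx/: /i/ is a high vowel immediately before /r/, so it lowers to [e]. /u/ is a high vowel immediately before /r/, so it lowers to [o]. → [dererenlozliutorx].
/fmilurihaurate/: /u/ is a high vowel immediately before /r/, so it lowers to [o]. /u/ is a high vowel immediately before /r/, so it lowers to [o]. → [fmilorihaorate].
/zotaizwukjeketufh/: the rule's environment is not met; surfaces unchanged as [zotaizwukjeketufh].

dererenlozliutorx, fmilorihaorate, zotaizwukjeketufh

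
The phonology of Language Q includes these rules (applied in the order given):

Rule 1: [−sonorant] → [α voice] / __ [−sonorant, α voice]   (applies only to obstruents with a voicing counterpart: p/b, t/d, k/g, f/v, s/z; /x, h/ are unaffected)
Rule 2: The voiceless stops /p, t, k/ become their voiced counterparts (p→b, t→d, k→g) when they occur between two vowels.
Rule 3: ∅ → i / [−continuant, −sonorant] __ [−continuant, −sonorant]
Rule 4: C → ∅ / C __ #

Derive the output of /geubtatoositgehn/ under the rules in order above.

Rule 1 (regressive voicing assimilation): /b/ precedes the voiceless obstruent /t/, so it devoices to [p] by assimilation. /t/ precedes the voiced obstruent /g/, so it voices to [d] by assimilation. /geubtatoositgehn/ → geuptatoosidgehn.
Rule 2 (intervocalic voicing): /t/ is a voiceless stop between vowels /a/ and /o/, so it voices to [d]. /geuptatoosidgehn/ → geuptadoosidgehn.
Rule 3 (stop-cluster i-epenthesis): /p/ and /t/ form a stop–stop cluster, so [i] is inserted between them. /d/ and /g/ form a stop–stop cluster, so [i] is inserted between them. /geuptadoosidgehn/ → geupitadoosidigehn.
Rule 4 (final cluster simplification): /n/ is the second consonant of a word-final cluster /hn/, so it deletes. /geupitadoosidigehn/ → geupitadoosidigeh.

geupitadoosidigeh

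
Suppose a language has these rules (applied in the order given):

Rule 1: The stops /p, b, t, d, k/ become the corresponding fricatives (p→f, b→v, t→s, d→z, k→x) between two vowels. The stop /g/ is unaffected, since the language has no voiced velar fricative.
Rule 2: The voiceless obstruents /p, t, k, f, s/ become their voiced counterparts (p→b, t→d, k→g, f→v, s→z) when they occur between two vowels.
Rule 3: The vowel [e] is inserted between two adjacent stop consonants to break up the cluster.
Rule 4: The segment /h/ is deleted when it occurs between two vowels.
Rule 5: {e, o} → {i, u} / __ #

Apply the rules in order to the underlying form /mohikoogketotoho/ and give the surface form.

moixoogekezozou

Rule 1 (intervocalic spirantization): /k/ is a stop between vowels /i/ and /o/, so it spirantizes to the fricative [x]. /t/ is a stop between vowels /e/ and /o/, so it spirantizes to the fricative [s]. /t/ is a stop between vowels /o/ and /o/, so it spirantizes to the fricative [s]. /mohikoogketotoho/ → mohixoogkesosoho.
Rule 2 (intervocalic voicing): /s/ is a voiceless obstruent between vowels /e/ and /o/, so it voices to [z]. /s/ is a voiceless obstruent between vowels /o/ and /o/, so it voices to [z]. /mohixoogkesosoho/ → mohixoogkezozoho.
Rule 3 (stop-cluster e-epenthesis): /g/ and /k/ form a stop–stop cluster, so [e] is inserted between them. /mohixoogkezozoho/ → mohixoogekezozoho.
Rule 4 (intervocalic h-deletion): /h/ occurs between vowels /o/ and /i/, so it deletes. /h/ occurs between vowels /o/ and /o/, so it deletes. /mohixoogekezozoho/ → moixoogekezozoo.
Rule 5 (final vowel raising): /o/ is a mid vowel in word-final position, so it raises to [u]. /moixoogekezozoo/ → moixoogekezozou.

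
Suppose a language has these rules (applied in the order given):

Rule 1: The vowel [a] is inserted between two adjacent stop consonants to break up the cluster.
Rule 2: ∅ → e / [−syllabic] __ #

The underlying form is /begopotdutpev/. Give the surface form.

Rule 1 (stop-cluster a-epenthesis): /t/ and /d/ form a stop–stop cluster, so [a] is inserted between them. /t/ and /p/ form a stop–stop cluster, so [a] is inserted between them. /begopotdutpev/ → begopotadutapev.
Rule 2 (final e-epenthesis): the form ends in the consonant /v/, so [e] is inserted word-finally. /begopotadutapev/ → begopotadutapeve.

begopotadutapeve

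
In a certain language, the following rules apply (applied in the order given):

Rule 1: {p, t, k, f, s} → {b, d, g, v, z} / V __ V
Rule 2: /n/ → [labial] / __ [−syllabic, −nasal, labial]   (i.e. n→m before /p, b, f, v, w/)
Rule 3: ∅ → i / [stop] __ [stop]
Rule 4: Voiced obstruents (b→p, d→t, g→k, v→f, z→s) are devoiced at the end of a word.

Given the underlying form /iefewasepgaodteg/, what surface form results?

Rule 1 (intervocalic voicing): /f/ is a voiceless obstruent between vowels /e/ and /e/, so it voices to [v]. /s/ is a voiceless obstruent between vowels /a/ and /e/, so it voices to [z]. /iefewasepgaodteg/ → ievewazepgaodteg.
Rule 2 (nasal place assimilation): no segment meets the environment; /ievewazepgaodteg/ is unchanged.
Rule 3 (stop-cluster i-epenthesis): /p/ and /g/ form a stop–stop cluster, so [i] is inserted between them. /d/ and /t/ form a stop–stop cluster, so [i] is inserted between them. /ievewazepgaodteg/ → ievewazepigaoditeg.
Rule 4 (final devoicing): /g/ is a voiced obstruent in word-final position, so it devoices to [k]. /ievewazepigaoditeg/ → ievewazepigaoditek.

ievewazepigaoditek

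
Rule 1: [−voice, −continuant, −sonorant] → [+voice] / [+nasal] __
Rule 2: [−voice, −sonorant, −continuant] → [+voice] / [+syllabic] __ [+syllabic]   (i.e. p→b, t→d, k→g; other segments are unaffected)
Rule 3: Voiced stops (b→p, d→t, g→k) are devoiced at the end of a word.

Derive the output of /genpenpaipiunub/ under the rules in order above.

Rule 1 (post-nasal voicing): /p/ is a voiceless stop immediately after the nasal /n/, so it voices to [b]. /p/ is a voiceless stop immediately after the nasal /n/, so it voices to [b]. /genpenpaipiunub/ → genbenbaipiunub.
Rule 2 (intervocalic voicing): /p/ is a voiceless stop between vowels /i/ and /i/, so it voices to [b]. /genbenbaipiunub/ → genbenbaibiunub.
Rule 3 (final devoicing): /b/ is a voiced stop in word-final position, so it devoices to [p]. /genbenbaibiunub/ → genbenbaibiunup.

genbenbaibiunup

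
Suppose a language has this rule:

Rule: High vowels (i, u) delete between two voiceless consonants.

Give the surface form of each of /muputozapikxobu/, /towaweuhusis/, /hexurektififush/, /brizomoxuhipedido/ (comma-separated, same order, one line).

muptozapkxobu, towaweuhss, hexurektffsh, brizomoxhpedido

/muputozapikxobu/: /u/ is a high vowel flanked by voiceless consonants /p/ and /t/, so it deletes. /i/ is a high vowel flanked by voiceless consonants /p/ and /k/, so it deletes. → [muptozapkxobu].
/towaweuhusis/: /u/ is a high vowel flanked by voiceless consonants /h/ and /s/, so it deletes. /i/ is a high vowel flanked by voiceless consonants /s/ and /s/, so it deletes. → [towaweuhss].
/hexurektififush/: /i/ is a high vowel flanked by voiceless consonants /t/ and /f/, so it deletes. /i/ is a high vowel flanked by voiceless consonants /f/ and /f/, so it deletes. /u/ is a high vowel flanked by voiceless consonants /f/ and /s/, so it deletes. → [hexurektffsh].
/brizomoxuhipedido/: /u/ is a high vowel flanked by voiceless consonants /x/ and /h/, so it deletes. /i/ is a high vowel flanked by voiceless consonants /h/ and /p/, so it deletes. → [brizomoxhpedido].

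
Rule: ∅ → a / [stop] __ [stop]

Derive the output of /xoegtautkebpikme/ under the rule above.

xoegatautakebapikme

/g/ and /t/ form a stop–stop cluster, so [a] is inserted between them.
/t/ and /k/ form a stop–stop cluster, so [a] is inserted between them.
/b/ and /p/ form a stop–stop cluster, so [a] is inserted between them.
Surface form: [xoegatautakebapikme].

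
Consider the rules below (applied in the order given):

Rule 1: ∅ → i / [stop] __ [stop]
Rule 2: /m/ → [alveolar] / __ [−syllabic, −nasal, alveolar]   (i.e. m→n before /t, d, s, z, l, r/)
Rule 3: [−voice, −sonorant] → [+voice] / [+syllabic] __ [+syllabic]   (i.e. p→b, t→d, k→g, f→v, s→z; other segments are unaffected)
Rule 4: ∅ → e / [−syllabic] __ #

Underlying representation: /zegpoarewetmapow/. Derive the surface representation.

Rule 1 (stop-cluster i-epenthesis): /g/ and /p/ form a stop–stop cluster, so [i] is inserted between them. /zegpoarewetmapow/ → zegipoarewetmapow.
Rule 2 (nasal place assimilation): no segment meets the environment; /zegipoarewetmapow/ is unchanged.
Rule 3 (intervocalic voicing): /p/ is a voiceless obstruent between vowels /i/ and /o/, so it voices to [b]. /p/ is a voiceless obstruent between vowels /a/ and /o/, so it voices to [b]. /zegipoarewetmapow/ → zegiboarewetmabow.
Rule 4 (final e-epenthesis): the form ends in the consonant /w/, so [e] is inserted word-finally. /zegiboarewetmabow/ → zegiboarewetmabowe.

zegiboarewetmabowe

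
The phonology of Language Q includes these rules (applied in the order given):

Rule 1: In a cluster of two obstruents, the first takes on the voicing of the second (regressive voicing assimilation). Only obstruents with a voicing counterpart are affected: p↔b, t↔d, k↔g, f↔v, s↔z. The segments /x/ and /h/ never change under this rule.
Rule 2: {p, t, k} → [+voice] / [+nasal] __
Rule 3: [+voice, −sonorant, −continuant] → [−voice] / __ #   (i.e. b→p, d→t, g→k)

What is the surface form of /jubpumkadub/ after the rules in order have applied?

Rule 1 (regressive voicing assimilation): /b/ precedes the voiceless obstruent /p/, so it devoices to [p] by assimilation. /jubpumkadub/ → juppumkadub.
Rule 2 (post-nasal voicing): /k/ is a voiceless stop immediately after the nasal /m/, so it voices to [g]. /juppumkadub/ → juppumgadub.
Rule 3 (final devoicing): /b/ is a voiced stop in word-final position, so it devoices to [p]. /juppumgadub/ → juppumgadup.

juppumgadup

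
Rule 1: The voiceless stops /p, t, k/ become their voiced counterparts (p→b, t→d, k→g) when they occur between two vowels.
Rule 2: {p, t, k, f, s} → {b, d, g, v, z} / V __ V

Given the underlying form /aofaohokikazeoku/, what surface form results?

aovaohogigazeogu

Rule 1 (intervocalic voicing): /k/ is a voiceless stop between vowels /o/ and /i/, so it voices to [g]. /k/ is a voiceless stop between vowels /i/ and /a/, so it voices to [g]. /k/ is a voiceless stop between vowels /o/ and /u/, so it voices to [g]. /aofaohokikazeoku/ → aofaohogigazeogu.
Rule 2 (intervocalic voicing): /f/ is a voiceless obstruent between vowels /o/ and /a/, so it voices to [v]. /aofaohogigazeogu/ → aovaohogigazeogu.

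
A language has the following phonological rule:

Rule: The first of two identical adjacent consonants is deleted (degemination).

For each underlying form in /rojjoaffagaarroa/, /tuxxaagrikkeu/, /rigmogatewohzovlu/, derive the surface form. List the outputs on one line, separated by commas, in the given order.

rojoafagaaroa, tuxaagrikeu, rigmogatewohzovlu

/rojjoaffagaarroa/: /jj/ is a geminate; the first /j/ deletes. /ff/ is a geminate; the first /f/ deletes. /rr/ is a geminate; the first /r/ deletes. → [rojoafagaaroa].
/tuxxaagrikkeu/: /xx/ is a geminate; the first /x/ deletes. /kk/ is a geminate; the first /k/ deletes. → [tuxaagrikeu].
/rigmogatewohzovlu/: the rule's environment is not met; surfaces unchanged as [rigmogatewohzovlu].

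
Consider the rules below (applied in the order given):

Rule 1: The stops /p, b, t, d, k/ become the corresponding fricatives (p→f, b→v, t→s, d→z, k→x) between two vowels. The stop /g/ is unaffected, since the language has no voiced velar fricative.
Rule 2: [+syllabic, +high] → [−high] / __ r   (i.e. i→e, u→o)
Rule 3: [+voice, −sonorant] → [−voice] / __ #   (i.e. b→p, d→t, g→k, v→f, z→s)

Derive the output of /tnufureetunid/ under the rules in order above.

Rule 1 (intervocalic spirantization): /t/ is a stop between vowels /e/ and /u/, so it spirantizes to the fricative [s]. /tnufureetunid/ → tnufureesunid.
Rule 2 (pre-rhotic lowering): /u/ is a high vowel immediately before /r/, so it lowers to [o]. /tnufureesunid/ → tnuforeesunid.
Rule 3 (final devoicing): /d/ is a voiced obstruent in word-final position, so it devoices to [t]. /tnuforeesunid/ → tnuforeesunit.

tnuforeesunit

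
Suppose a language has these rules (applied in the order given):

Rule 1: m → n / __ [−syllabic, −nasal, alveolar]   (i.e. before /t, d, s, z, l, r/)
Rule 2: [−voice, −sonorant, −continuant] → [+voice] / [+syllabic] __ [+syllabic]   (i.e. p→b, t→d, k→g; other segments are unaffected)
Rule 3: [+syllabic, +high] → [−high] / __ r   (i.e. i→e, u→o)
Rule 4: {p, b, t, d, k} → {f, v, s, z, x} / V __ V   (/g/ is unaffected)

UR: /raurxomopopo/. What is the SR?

raorxomovovo

Rule 1 (nasal place assimilation): no segment meets the environment; /raurxomopopo/ is unchanged.
Rule 2 (intervocalic voicing): /p/ is a voiceless stop between vowels /o/ and /o/, so it voices to [b]. /p/ is a voiceless stop between vowels /o/ and /o/, so it voices to [b]. /raurxomopopo/ → raurxomobobo.
Rule 3 (pre-rhotic lowering): /u/ is a high vowel immediately before /r/, so it lowers to [o]. /raurxomobobo/ → raorxomobobo.
Rule 4 (intervocalic spirantization): /b/ is a stop between vowels /o/ and /o/, so it spirantizes to the fricative [v]. /b/ is a stop between vowels /o/ and /o/, so it spirantizes to the fricative [v]. /raorxomobobo/ → raorxomovovo.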